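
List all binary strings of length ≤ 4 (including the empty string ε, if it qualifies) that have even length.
Checking every binary string of length 0 to 4:
  Length 0: accepted: ε | rejected: (none)
  Length 1: accepted: (none) | rejected: 0, 1
  Length 2: accepted: 00, 01, 10, 11 | rejected: (none)
  Length 3: accepted: (none) | rejected: 000, 001, 010, 011, 100, 101, 110, 111
  Length 4: accepted: 0000, 0001, 0010, 0011, 0100, 0101, 0110, 0111, 1000, 1001, 1010, 1011, 1100, 1101, 1110, 1111 | rejected: (none)
Total: 21 string(s).

Final answer: ε, 00, 01, 10, 11, 0000, 0001, 0010, 0011, 0100, 0101, 0110, 0111, 1000, 1001, 1010, 1011, 1100, 1101, 1110, 1111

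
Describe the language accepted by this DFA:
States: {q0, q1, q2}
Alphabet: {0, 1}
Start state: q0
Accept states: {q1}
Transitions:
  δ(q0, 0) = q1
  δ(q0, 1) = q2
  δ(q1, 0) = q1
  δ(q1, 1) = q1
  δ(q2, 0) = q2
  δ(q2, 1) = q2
Analyzing the DFA structure:
Start state: q0
Accept states: {q1}
Interpreting what each state remembers (checking against the transitions):
  q0: nothing has been read yet
  q1: the first symbol was 0
  q2: the first symbol was 1 (trap state)
  δ(q0, 0): in q0 (nothing has been read yet), after reading 0 we have: the first symbol was 0 → q1
  δ(q0, 1): in q0 (nothing has been read yet), after reading 1 we have: the first symbol was 1 (trap state) → q2
  δ(q1, 0): in q1 (the first symbol was 0), after reading 0 we have: the first symbol was 0 → q1
  δ(q1, 1): in q1 (the first symbol was 0), after reading 1 we have: the first symbol was 0 → q1
  δ(q2, 0): in q2 (the first symbol was 1 (trap state)), after reading 0 we have: the first symbol was 1 (trap state) → q2
  δ(q2, 1): in q2 (the first symbol was 1 (trap state)), after reading 1 we have: the first symbol was 1 (trap state) → q2
A string is accepted iff it ends in {q1}, i.e. the first symbol was 0.
Language: All binary strings starting with 0

Final answer: All binary strings starting with 0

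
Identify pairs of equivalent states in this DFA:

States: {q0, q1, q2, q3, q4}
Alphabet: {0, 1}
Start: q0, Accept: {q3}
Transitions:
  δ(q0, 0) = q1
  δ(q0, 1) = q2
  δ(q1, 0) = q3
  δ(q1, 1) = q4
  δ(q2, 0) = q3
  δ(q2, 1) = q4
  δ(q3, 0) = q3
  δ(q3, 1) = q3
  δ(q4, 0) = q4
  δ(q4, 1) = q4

Using the table-filling algorithm:
Round 0 – mark pairs where exactly one state is accepting: (q0,q3), (q1,q3), (q2,q3), (q3,q4)
Round 1 – newly marked: (q0,q1) [on 0: q1 vs q3, already marked]; (q0,q2) [on 0: q1 vs q3, already marked]; (q1,q4) [on 0: q3 vs q4, already marked]; (q2,q4) [on 0: q3 vs q4, already marked]
Round 2 – newly marked: (q0,q4) [on 0: q1 vs q4, already marked]
No further pairs can be marked.
(q1, q2) unmarked: δ(q1,0)=q3, δ(q2,0)=q3; δ(q1,1)=q4, δ(q2,1)=q4 → equivalent
Equivalent pairs: (q1, q2)

Final answer: Equivalent pairs: (q1, q2)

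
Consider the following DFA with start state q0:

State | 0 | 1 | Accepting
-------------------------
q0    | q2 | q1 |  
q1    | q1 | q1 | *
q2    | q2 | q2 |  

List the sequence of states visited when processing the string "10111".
q0 → q1 → q1 → q1 → q1 → q1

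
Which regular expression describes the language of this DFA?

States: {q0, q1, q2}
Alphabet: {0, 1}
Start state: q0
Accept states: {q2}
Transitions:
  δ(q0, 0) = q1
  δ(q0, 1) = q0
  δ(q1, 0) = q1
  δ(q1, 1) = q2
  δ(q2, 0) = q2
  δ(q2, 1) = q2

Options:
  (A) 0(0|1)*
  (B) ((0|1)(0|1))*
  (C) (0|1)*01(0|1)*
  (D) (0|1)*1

Testing sample strings against the DFA:
  '10' -> rejected
  '00111' -> accepted
  '10' -> rejected
  '000' -> rejected
Checking each option for a counterexample:
  (A) 0(0|1)*: '0' is rejected by the DFA but matches the regex → eliminated
  (B) ((0|1)(0|1))*: ε is rejected by the DFA but matches the regex → eliminated
  (C) (0|1)*01(0|1)*: agrees with the DFA on all strings of length ≤ 4
  (D) (0|1)*1: '1' is rejected by the DFA but matches the regex → eliminated
Only (C) (0|1)*01(0|1)* is consistent with the DFA.

Final answer: (C) (0|1)*01(0|1)*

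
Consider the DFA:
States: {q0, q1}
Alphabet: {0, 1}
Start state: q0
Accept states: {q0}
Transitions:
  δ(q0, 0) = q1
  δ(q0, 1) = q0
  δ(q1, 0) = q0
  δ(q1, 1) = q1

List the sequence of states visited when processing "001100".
Starting at q0
Read '0': q0 -> q1
Read '0': q1 -> q0
Read '1': q0 -> q0
Read '1': q0 -> q0
Read '0': q0 -> q1
Read '0': q1 -> q0

Final answer: q0 -> q1 -> q0 -> q0 -> q0 -> q1 -> q0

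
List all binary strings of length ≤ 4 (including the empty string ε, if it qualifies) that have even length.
Checking every binary string of length 0 to 4:
  Length 0: accepted: ε | rejected: (none)
  Length 1: accepted: (none) | rejected: 0, 1
  Length 2: accepted: 00, 01, 10, 11 | rejected: (none)
  Length 3: accepted: (none) | rejected: 000, 001, 010, 011, 100, 101, 110, 111
  Length 4: accepted: 0000, 0001, 0010, 0011, 0100, 0101, 0110, 0111, 1000, 1001, 1010, 1011, 1100, 1101, 1110, 1111 | rejected: (none)
Total: 21 string(s).

Final answer: ε, 00, 01, 10, 11, 0000, 0001, 0010, 0011, 0100, 0101, 0110, 0111, 1000, 1001, 1010, 1011, 1100, 1101, 1110, 1111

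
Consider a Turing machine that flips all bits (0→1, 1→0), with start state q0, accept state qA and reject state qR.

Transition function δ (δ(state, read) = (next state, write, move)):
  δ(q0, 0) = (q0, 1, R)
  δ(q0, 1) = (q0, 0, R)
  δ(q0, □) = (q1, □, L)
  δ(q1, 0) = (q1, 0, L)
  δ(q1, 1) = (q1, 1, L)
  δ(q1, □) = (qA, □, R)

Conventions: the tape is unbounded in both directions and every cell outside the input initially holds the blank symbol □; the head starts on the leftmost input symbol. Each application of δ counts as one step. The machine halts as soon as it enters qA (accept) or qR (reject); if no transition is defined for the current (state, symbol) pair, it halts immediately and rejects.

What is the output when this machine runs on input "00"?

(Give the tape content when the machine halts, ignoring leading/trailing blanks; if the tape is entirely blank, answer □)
Step 0: [q0]00 (head at position 0)
Step 1: δ(q0, 0) = (q0, 1, R)  ⊢  1[q0]0 (head at position 1)
Step 2: δ(q0, 0) = (q0, 1, R)  ⊢  11[q0]□ (head at position 2)
Step 3: δ(q0, □) = (q1, □, L)  ⊢  1[q1]1□ (head at position 1)
Step 4: δ(q1, 1) = (q1, 1, L)  ⊢  [q1]11□ (head at position 0)
Step 5: δ(q1, 1) = (q1, 1, L)  ⊢  [q1]□11□ (head at position -1)
Step 6: δ(q1, □) = (qA, □, R)  ⊢  □[qA]11□ (head at position 0)
The machine is in qA, so it halts and accepts.
Tape content when halted (ignoring surrounding blanks): 11

Final answer: Output: 11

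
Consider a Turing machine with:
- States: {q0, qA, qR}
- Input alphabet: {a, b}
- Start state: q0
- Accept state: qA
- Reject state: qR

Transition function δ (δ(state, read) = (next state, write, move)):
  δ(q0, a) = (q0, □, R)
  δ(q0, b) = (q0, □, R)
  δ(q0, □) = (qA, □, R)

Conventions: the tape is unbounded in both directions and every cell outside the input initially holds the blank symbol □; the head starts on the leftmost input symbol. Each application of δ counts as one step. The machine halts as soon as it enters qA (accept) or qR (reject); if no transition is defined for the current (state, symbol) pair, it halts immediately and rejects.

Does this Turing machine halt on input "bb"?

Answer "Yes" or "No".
Step 0: [q0]bb (head at position 0)
Step 1: δ(q0, b) = (q0, □, R)  ⊢  □[q0]b (head at position 1)
Step 2: δ(q0, b) = (q0, □, R)  ⊢  □□[q0]□ (head at position 2)
Step 3: δ(q0, □) = (qA, □, R)  ⊢  □□□[qA]□ (head at position 3)
The machine is in qA, so it halts and accepts.
It halts after 3 steps.

Final answer: Yes - halts after 3 steps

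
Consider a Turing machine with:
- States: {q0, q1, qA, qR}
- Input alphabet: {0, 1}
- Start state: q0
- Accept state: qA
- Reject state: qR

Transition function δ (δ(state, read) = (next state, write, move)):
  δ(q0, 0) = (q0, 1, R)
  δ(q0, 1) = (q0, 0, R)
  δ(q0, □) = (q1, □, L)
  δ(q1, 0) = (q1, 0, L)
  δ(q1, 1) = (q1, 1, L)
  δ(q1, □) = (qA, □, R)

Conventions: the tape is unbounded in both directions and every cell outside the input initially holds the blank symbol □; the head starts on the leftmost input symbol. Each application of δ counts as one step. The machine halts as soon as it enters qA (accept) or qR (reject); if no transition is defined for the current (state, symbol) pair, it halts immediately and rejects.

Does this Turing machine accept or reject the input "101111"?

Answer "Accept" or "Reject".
Step 0: [q0]101111 (head at position 0)
Step 1: δ(q0, 1) = (q0, 0, R)  ⊢  0[q0]01111 (head at position 1)
Step 2: δ(q0, 0) = (q0, 1, R)  ⊢  01[q0]1111 (head at position 2)
Step 3: δ(q0, 1) = (q0, 0, R)  ⊢  010[q0]111 (head at position 3)
Step 4: δ(q0, 1) = (q0, 0, R)  ⊢  0100[q0]11 (head at position 4)
Step 5: δ(q0, 1) = (q0, 0, R)  ⊢  01000[q0]1 (head at position 5)
Step 6: δ(q0, 1) = (q0, 0, R)  ⊢  010000[q0]□ (head at position 6)
Step 7: δ(q0, □) = (q1, □, L)  ⊢  01000[q1]0□ (head at position 5)
Step 8: δ(q1, 0) = (q1, 0, L)  ⊢  0100[q1]00□ (head at position 4)
Step 9: δ(q1, 0) = (q1, 0, L)  ⊢  010[q1]000□ (head at position 3)
Step 10: δ(q1, 0) = (q1, 0, L)  ⊢  01[q1]0000□ (head at position 2)
Step 11: δ(q1, 0) = (q1, 0, L)  ⊢  0[q1]10000□ (head at position 1)
Step 12: δ(q1, 1) = (q1, 1, L)  ⊢  [q1]010000□ (head at position 0)
Step 13: δ(q1, 0) = (q1, 0, L)  ⊢  [q1]□010000□ (head at position -1)
Step 14: δ(q1, □) = (qA, □, R)  ⊢  □[qA]010000□ (head at position 0)
The machine is in qA, so it halts and accepts.

Final answer: Accept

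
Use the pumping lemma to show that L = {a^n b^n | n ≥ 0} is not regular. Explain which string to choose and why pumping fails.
Language: L = {a^n b^n | n ≥ 0} (equal numbers of a's followed by b's)
Step 1: Assume for contradiction that L is regular, with pumping length p.
Step 2: Choose s = a^p b^p. Then s ∈ L (it has p a's followed by p b's) and |s| ≥ p.
Step 3: Consider any decomposition s = xyz with |xy| ≤ p and |y| > 0. Since |xy| ≤ p and the first p symbols of s are all a's, y = a^k for some k with 1 ≤ k ≤ p.
Step 4: Pumping up (i = 2): xy²z = a^(p+k) b^p, which has more a's than b's, so xy²z ∉ L.
This contradicts the pumping lemma, so L is not regular.

Final answer: Choose s = a^p b^p. Since |xy| ≤ p, y = a^k with k ≥ 1. Then xy²z = a^(p+k) b^p ∉ L.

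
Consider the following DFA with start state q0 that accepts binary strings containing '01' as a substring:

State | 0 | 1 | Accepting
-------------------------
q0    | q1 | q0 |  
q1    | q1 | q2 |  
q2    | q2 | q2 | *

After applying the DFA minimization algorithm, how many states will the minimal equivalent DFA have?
All 3 states are reachable from q0, so none can be removed as unreachable.
Table-filling: first mark every (accepting, non-accepting) pair as distinguishable (accepting: {q2}; non-accepting: {q0, q1}).
Round 1: (q0, q1) on '1' go to q0 and q2, already distinguishable → mark.
Every pair of states is distinguishable, so the DFA is already minimal.
Equivalence classes: {q0}, {q1}, {q2} → 3 states.

Final answer: 3 states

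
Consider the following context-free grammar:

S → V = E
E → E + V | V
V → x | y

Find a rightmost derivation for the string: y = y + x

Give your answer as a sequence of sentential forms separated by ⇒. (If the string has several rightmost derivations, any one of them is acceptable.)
Start with S.
Step 1: the rightmost non-terminal is S; apply S → V = E:  V = E
Step 2: the rightmost non-terminal is E; apply E → E + V:  V = E + V
Step 3: the rightmost non-terminal is V; apply V → x:  V = E + x
Step 4: the rightmost non-terminal is E; apply E → V:  V = V + x
Step 5: the rightmost non-terminal is V; apply V → y:  V = y + x
Step 6: the rightmost non-terminal is V; apply V → y:  y = y + x

Final answer: S ⇒ V = E ⇒ V = E + V ⇒ V = E + x ⇒ V = V + x ⇒ V = y + x ⇒ y = y + x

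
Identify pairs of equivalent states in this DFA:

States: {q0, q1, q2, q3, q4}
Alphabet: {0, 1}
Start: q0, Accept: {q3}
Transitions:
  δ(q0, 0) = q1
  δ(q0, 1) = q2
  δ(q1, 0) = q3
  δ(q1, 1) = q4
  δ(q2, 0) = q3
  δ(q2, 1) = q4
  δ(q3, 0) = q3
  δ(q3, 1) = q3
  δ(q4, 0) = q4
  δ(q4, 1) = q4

Using the table-filling algorithm:
Round 0 – mark pairs where exactly one state is accepting: (q0,q3), (q1,q3), (q2,q3), (q3,q4)
Round 1 – newly marked: (q0,q1) [on 0: q1 vs q3, already marked]; (q0,q2) [on 0: q1 vs q3, already marked]; (q1,q4) [on 0: q3 vs q4, already marked]; (q2,q4) [on 0: q3 vs q4, already marked]
Round 2 – newly marked: (q0,q4) [on 0: q1 vs q4, already marked]
No further pairs can be marked.
(q1, q2) unmarked: δ(q1,0)=q3, δ(q2,0)=q3; δ(q1,1)=q4, δ(q2,1)=q4 → equivalent
Equivalent pairs: (q1, q2)

Final answer: Equivalent pairs: (q1, q2)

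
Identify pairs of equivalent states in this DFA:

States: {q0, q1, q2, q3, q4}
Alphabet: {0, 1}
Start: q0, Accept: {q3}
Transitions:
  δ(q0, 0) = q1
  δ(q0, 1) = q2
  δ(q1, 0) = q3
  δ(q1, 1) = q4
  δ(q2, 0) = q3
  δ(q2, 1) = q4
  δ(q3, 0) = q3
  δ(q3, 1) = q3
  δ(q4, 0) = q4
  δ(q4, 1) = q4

Using the table-filling algorithm:
Round 0 – mark pairs where exactly one state is accepting: (q0,q3), (q1,q3), (q2,q3), (q3,q4)
Round 1 – newly marked: (q0,q1) [on 0: q1 vs q3, already marked]; (q0,q2) [on 0: q1 vs q3, already marked]; (q1,q4) [on 0: q3 vs q4, already marked]; (q2,q4) [on 0: q3 vs q4, already marked]
Round 2 – newly marked: (q0,q4) [on 0: q1 vs q4, already marked]
No further pairs can be marked.
(q1, q2) unmarked: δ(q1,0)=q3, δ(q2,0)=q3; δ(q1,1)=q4, δ(q2,1)=q4 → equivalent
Equivalent pairs: (q1, q2)

Final answer: Equivalent pairs: (q1, q2)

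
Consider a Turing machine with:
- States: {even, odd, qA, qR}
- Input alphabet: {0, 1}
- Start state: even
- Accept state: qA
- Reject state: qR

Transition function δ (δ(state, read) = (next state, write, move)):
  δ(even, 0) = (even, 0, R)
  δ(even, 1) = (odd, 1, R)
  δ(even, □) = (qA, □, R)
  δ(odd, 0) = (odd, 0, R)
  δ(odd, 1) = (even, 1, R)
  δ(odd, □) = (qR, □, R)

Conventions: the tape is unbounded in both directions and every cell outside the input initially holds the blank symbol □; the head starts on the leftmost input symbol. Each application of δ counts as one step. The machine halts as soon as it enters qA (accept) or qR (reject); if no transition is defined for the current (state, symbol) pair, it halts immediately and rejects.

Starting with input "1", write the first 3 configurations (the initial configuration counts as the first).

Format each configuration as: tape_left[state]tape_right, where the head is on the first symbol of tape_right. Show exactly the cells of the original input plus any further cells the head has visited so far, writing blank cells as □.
Step 0: [even]1 (head at position 0)
Step 1: δ(even, 1) = (odd, 1, R)  ⊢  1[odd]□ (head at position 1)
Step 2: δ(odd, □) = (qR, □, R)  ⊢  1□[qR]□ (head at position 2)

Final answer: [even]1 ⊢ 1[odd]□ ⊢ 1□[qR]□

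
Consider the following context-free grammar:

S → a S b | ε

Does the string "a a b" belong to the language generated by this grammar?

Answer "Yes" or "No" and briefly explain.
Every derivation applies S → a S b some number n of times and then S → ε, producing a^n b^n with equally many a's and b's. The string a a b has two a's but only one b, so it cannot be derived.

Final answer: No - no valid derivation exists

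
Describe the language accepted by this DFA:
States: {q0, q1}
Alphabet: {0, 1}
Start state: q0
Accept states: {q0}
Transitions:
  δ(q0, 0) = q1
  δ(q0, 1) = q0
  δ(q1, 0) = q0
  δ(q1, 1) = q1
Analyzing the DFA structure:
Start state: q0
Accept states: {q0}
Interpreting what each state remembers (checking against the transitions):
  q0: an even number of 0s has been read so far
  q1: an odd number of 0s has been read so far
  δ(q0, 0): in q0 (an even number of 0s has been read so far), after reading 0 we have: an odd number of 0s has been read so far → q1
  δ(q0, 1): in q0 (an even number of 0s has been read so far), after reading 1 we have: an even number of 0s has been read so far → q0
  δ(q1, 0): in q1 (an odd number of 0s has been read so far), after reading 0 we have: an even number of 0s has been read so far → q0
  δ(q1, 1): in q1 (an odd number of 0s has been read so far), after reading 1 we have: an odd number of 0s has been read so far → q1
A string is accepted iff it ends in {q0}, i.e. an even number of 0s has been read so far.
Language: All binary strings with an even number of 0s

Final answer: All binary strings with an even number of 0s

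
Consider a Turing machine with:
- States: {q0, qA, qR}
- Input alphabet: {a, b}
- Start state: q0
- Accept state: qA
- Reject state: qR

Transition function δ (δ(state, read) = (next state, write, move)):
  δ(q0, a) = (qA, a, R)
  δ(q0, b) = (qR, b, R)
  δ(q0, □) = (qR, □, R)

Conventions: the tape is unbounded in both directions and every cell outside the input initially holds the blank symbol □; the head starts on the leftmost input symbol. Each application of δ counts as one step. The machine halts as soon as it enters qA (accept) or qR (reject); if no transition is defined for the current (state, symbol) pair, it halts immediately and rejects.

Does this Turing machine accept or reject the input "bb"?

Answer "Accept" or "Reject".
Step 0: [q0]bb (head at position 0)
Step 1: δ(q0, b) = (qR, b, R)  ⊢  b[qR]b (head at position 1)
The machine is in qR, so it halts and rejects.

Final answer: Reject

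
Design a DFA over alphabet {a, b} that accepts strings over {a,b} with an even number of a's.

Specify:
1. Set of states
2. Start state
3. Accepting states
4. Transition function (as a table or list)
One valid DFA (any DFA recognizing the same language is acceptable):
States: {q0, q1}
Start: q0
Accepting: {q0}
Transitions (accepting states marked with *):
State | a | b | Accepting
-------------------------
q0    | q1 | q0 | *
q1    | q0 | q1 |  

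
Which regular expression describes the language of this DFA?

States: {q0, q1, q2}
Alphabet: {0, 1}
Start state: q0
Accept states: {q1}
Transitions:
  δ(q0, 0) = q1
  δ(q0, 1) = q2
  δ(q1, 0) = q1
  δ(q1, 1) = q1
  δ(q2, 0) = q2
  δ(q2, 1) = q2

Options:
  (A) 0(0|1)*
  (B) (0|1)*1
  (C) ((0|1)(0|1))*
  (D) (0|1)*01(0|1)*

Testing sample strings against the DFA:
  '00101' -> accepted
  '111' -> rejected
  '0110' -> accepted
  '1001' -> rejected
Checking each option for a counterexample:
  (A) 0(0|1)*: agrees with the DFA on all strings of length ≤ 4
  (B) (0|1)*1: '0' is accepted by the DFA but does not match the regex → eliminated
  (C) ((0|1)(0|1))*: ε is rejected by the DFA but matches the regex → eliminated
  (D) (0|1)*01(0|1)*: '0' is accepted by the DFA but does not match the regex → eliminated
Only (A) 0(0|1)* is consistent with the DFA.

Final answer: (A) 0(0|1)*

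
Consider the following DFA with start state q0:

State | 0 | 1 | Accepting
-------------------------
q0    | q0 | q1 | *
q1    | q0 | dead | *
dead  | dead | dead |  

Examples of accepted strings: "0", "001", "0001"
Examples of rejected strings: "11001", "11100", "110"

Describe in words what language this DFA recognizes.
binary strings with no two consecutive 1s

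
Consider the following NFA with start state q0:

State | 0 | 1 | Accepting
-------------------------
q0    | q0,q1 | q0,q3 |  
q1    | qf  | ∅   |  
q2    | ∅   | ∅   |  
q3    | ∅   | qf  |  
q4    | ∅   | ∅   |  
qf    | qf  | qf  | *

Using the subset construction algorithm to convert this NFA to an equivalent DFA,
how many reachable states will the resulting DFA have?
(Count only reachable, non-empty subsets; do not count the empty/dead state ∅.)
Start subset: {q0}
{q0}: on 0 → {q0, q1}, on 1 → {q0, q3}
{q0, q1}: on 0 → {q0, q1, qf}, on 1 → {q0, q3}
{q0, q3}: on 0 → {q0, q1}, on 1 → {q0, q3, qf}
{q0, q1, qf}: on 0 → {q0, q1, qf}, on 1 → {q0, q3, qf}
{q0, q3, qf}: on 0 → {q0, q1, qf}, on 1 → {q0, q3, qf}
Reachable non-empty subsets: {q0}, {q0, q1}, {q0, q3}, {q0, q1, qf}, {q0, q3, qf} — 5 in total.

Final answer: 5 states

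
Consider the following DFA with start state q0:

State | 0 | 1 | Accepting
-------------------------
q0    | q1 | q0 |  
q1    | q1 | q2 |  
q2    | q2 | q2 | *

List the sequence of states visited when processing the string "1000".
q0 → q0 → q1 → q1 → q1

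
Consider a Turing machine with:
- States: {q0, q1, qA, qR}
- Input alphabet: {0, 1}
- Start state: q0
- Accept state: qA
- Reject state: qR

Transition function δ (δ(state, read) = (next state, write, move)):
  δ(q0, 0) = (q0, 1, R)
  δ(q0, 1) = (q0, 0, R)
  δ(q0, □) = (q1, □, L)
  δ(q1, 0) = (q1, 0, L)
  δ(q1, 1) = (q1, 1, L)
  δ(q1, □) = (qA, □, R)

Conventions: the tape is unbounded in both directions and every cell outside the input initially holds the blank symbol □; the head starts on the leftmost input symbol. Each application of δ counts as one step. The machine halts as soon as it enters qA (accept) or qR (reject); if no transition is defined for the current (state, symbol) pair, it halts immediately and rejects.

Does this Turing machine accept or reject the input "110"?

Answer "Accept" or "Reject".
Step 0: [q0]110 (head at position 0)
Step 1: δ(q0, 1) = (q0, 0, R)  ⊢  0[q0]10 (head at position 1)
Step 2: δ(q0, 1) = (q0, 0, R)  ⊢  00[q0]0 (head at position 2)
Step 3: δ(q0, 0) = (q0, 1, R)  ⊢  001[q0]□ (head at position 3)
Step 4: δ(q0, □) = (q1, □, L)  ⊢  00[q1]1□ (head at position 2)
Step 5: δ(q1, 1) = (q1, 1, L)  ⊢  0[q1]01□ (head at position 1)
Step 6: δ(q1, 0) = (q1, 0, L)  ⊢  [q1]001□ (head at position 0)
Step 7: δ(q1, 0) = (q1, 0, L)  ⊢  [q1]□001□ (head at position -1)
Step 8: δ(q1, □) = (qA, □, R)  ⊢  □[qA]001□ (head at position 0)
The machine is in qA, so it halts and accepts.

Final answer: Accept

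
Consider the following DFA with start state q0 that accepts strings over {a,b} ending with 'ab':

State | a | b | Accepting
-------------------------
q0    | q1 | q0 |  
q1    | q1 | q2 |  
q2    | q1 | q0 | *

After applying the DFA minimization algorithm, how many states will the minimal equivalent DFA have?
All 3 states are reachable from q0, so none can be removed as unreachable.
Table-filling: first mark every (accepting, non-accepting) pair as distinguishable (accepting: {q2}; non-accepting: {q0, q1}).
Round 1: (q0, q1) on 'b' go to q0 and q2, already distinguishable → mark.
Every pair of states is distinguishable, so the DFA is already minimal.
Equivalence classes: {q0}, {q1}, {q2} → 3 states.

Final answer: 3 states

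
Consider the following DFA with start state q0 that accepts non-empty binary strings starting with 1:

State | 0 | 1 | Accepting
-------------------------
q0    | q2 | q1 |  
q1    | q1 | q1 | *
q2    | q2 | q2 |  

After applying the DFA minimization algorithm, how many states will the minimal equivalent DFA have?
All 3 states are reachable from q0, so none can be removed as unreachable.
Table-filling: first mark every (accepting, non-accepting) pair as distinguishable (accepting: {q1}; non-accepting: {q0, q2}).
Round 1: (q0, q2) on '1' go to q1 and q2, already distinguishable → mark.
Every pair of states is distinguishable, so the DFA is already minimal.
Equivalence classes: {q0}, {q1}, {q2} → 3 states.

Final answer: 3 states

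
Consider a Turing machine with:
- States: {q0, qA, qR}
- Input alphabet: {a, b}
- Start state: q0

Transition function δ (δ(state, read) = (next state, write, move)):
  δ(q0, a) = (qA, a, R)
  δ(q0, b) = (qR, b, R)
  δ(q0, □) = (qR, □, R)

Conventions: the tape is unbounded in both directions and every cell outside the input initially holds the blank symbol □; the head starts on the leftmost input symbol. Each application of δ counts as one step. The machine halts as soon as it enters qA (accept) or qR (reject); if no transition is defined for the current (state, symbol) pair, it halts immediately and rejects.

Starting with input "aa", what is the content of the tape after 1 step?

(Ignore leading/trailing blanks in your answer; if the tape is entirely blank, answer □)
Step 0: [q0]aa (head at position 0)
Step 1: δ(q0, a) = (qA, a, R)  ⊢  a[qA]a (head at position 1)
Tape after 1 step (ignoring surrounding blanks): aa

Final answer: Tape: aa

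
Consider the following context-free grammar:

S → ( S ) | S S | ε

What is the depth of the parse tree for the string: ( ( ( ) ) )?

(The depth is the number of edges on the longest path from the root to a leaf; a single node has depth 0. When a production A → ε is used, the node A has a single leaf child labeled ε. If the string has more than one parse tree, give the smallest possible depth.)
The string is 3 nested pairs. The shallowest parse tree applies S → ( S ) 3 times (one node per nested pair, each a child of the previous) and then S → ε in the middle.
S nodes at depths 0..3, ε leaf at depth 4; parentheses leaves are at depths 1..3.
(Using S → S S with an S → ε child anywhere only adds levels, so it cannot give a shallower tree.)
Depth = 4.

Final answer: 4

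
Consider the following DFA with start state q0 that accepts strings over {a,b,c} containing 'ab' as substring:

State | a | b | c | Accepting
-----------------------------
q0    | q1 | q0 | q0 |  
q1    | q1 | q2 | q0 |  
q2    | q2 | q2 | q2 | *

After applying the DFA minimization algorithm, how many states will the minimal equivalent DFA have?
All 3 states are reachable from q0, so none can be removed as unreachable.
Table-filling: first mark every (accepting, non-accepting) pair as distinguishable (accepting: {q2}; non-accepting: {q0, q1}).
Round 1: (q0, q1) on 'b' go to q0 and q2, already distinguishable → mark.
Every pair of states is distinguishable, so the DFA is already minimal.
Equivalence classes: {q0}, {q1}, {q2} → 3 states.

Final answer: 3 states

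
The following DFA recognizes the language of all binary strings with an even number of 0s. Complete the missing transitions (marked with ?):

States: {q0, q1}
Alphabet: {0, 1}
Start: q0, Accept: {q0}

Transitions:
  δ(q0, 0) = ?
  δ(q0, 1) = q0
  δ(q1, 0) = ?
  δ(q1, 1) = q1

What each state remembers (consistent with the given transitions and accept states):
  q0: an even number of 0s has been read so far
  q1: an odd number of 0s has been read so far
Filling in the missing entries:
  δ(q0, 0): in q0 (an even number of 0s has been read so far), after reading 0 we have: an odd number of 0s has been read so far → q1
  δ(q1, 0): in q1 (an odd number of 0s has been read so far), after reading 0 we have: an even number of 0s has been read so far → q0

Final answer: δ(q0, 0) = q1; δ(q1, 0) = q0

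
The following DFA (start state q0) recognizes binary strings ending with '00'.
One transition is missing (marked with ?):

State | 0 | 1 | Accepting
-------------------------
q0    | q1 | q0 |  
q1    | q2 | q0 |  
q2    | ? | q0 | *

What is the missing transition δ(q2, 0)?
q2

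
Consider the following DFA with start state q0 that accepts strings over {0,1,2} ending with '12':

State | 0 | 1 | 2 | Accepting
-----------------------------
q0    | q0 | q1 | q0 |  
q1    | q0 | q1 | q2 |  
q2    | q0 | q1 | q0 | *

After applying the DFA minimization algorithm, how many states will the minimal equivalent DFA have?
All 3 states are reachable from q0, so none can be removed as unreachable.
Table-filling: first mark every (accepting, non-accepting) pair as distinguishable (accepting: {q2}; non-accepting: {q0, q1}).
Round 1: (q0, q1) on '2' go to q0 and q2, already distinguishable → mark.
Every pair of states is distinguishable, so the DFA is already minimal.
Equivalence classes: {q0}, {q1}, {q2} → 3 states.

Final answer: 3 states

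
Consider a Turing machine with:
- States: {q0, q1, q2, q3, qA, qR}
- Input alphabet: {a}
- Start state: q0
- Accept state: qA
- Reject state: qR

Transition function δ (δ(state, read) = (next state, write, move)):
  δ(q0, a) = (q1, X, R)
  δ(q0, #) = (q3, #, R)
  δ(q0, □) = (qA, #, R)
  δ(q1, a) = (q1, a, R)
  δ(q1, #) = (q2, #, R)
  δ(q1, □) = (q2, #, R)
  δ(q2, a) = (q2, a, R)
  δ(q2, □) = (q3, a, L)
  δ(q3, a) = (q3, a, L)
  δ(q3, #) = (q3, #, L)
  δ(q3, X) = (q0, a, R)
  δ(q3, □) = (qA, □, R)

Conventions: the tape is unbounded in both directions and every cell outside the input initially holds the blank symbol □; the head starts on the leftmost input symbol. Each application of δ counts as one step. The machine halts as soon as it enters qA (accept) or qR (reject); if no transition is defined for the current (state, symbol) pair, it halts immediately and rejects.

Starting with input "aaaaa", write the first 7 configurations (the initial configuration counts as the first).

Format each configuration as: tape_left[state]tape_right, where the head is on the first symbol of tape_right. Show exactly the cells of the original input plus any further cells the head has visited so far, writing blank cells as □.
Step 0: [q0]aaaaa (head at position 0)
Step 1: δ(q0, a) = (q1, X, R)  ⊢  X[q1]aaaa (head at position 1)
Step 2: δ(q1, a) = (q1, a, R)  ⊢  Xa[q1]aaa (head at position 2)
Step 3: δ(q1, a) = (q1, a, R)  ⊢  Xaa[q1]aa (head at position 3)
Step 4: δ(q1, a) = (q1, a, R)  ⊢  Xaaa[q1]a (head at position 4)
Step 5: δ(q1, a) = (q1, a, R)  ⊢  Xaaaa[q1]□ (head at position 5)
Step 6: δ(q1, □) = (q2, #, R)  ⊢  Xaaaa#[q2]□ (head at position 6)

Final answer: [q0]aaaaa ⊢ X[q1]aaaa ⊢ Xa[q1]aaa ⊢ Xaa[q1]aa ⊢ Xaaa[q1]a ⊢ Xaaaa[q1]□ ⊢ Xaaaa#[q2]□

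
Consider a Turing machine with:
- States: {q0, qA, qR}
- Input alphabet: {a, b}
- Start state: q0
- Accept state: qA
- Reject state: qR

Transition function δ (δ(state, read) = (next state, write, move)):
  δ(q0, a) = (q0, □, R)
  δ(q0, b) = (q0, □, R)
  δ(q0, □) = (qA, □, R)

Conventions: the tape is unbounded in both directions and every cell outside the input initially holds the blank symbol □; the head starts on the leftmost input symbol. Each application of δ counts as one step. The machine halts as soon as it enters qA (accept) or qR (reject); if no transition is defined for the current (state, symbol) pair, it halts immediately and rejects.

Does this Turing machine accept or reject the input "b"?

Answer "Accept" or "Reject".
Step 0: [q0]b (head at position 0)
Step 1: δ(q0, b) = (q0, □, R)  ⊢  □[q0]□ (head at position 1)
Step 2: δ(q0, □) = (qA, □, R)  ⊢  □□[qA]□ (head at position 2)
The machine is in qA, so it halts and accepts.

Final answer: Accept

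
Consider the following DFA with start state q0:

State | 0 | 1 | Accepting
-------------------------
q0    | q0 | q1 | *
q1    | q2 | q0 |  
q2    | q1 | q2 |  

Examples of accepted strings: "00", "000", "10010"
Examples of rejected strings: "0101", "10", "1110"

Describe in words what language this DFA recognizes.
binary numbers divisible by 3 (treating the string as a binary integer; leading zeros allowed, the empty string counts as 0)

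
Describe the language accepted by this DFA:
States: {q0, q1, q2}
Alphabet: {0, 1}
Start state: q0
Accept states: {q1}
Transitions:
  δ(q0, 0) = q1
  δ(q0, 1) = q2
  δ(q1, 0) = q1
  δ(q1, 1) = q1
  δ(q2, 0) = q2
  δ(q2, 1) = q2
Analyzing the DFA structure:
Start state: q0
Accept states: {q1}
Interpreting what each state remembers (checking against the transitions):
  q0: nothing has been read yet
  q1: the first symbol was 0
  q2: the first symbol was 1 (trap state)
  δ(q0, 0): in q0 (nothing has been read yet), after reading 0 we have: the first symbol was 0 → q1
  δ(q0, 1): in q0 (nothing has been read yet), after reading 1 we have: the first symbol was 1 (trap state) → q2
  δ(q1, 0): in q1 (the first symbol was 0), after reading 0 we have: the first symbol was 0 → q1
  δ(q1, 1): in q1 (the first symbol was 0), after reading 1 we have: the first symbol was 0 → q1
  δ(q2, 0): in q2 (the first symbol was 1 (trap state)), after reading 0 we have: the first symbol was 1 (trap state) → q2
  δ(q2, 1): in q2 (the first symbol was 1 (trap state)), after reading 1 we have: the first symbol was 1 (trap state) → q2
A string is accepted iff it ends in {q1}, i.e. the first symbol was 0.
Language: All binary strings starting with 0

Final answer: All binary strings starting with 0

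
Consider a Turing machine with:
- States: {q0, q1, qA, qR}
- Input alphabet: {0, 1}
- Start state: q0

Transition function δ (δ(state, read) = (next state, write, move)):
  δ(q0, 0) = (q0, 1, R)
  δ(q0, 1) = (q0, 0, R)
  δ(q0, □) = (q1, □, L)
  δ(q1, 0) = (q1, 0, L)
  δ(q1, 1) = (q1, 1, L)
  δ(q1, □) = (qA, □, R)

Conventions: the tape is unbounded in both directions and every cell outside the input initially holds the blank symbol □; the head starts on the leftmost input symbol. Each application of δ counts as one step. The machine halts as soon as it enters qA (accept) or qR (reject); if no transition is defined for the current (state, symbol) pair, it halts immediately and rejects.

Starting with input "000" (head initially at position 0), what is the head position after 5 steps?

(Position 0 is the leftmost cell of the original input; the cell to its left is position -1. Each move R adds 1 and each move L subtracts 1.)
Step 0: [q0]000 (head at position 0)
Step 1: δ(q0, 0) = (q0, 1, R)  ⊢  1[q0]00 (head at position 1)
Step 2: δ(q0, 0) = (q0, 1, R)  ⊢  11[q0]0 (head at position 2)
Step 3: δ(q0, 0) = (q0, 1, R)  ⊢  111[q0]□ (head at position 3)
Step 4: δ(q0, □) = (q1, □, L)  ⊢  11[q1]1□ (head at position 2)
Step 5: δ(q1, 1) = (q1, 1, L)  ⊢  1[q1]11□ (head at position 1)
Head position after 5 steps: 1

Final answer: Position 1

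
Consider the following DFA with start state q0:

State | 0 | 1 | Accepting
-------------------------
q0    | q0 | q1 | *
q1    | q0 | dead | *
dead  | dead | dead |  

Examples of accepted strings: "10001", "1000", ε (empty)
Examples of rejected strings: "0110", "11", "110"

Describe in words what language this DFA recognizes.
binary strings with no two consecutive 1s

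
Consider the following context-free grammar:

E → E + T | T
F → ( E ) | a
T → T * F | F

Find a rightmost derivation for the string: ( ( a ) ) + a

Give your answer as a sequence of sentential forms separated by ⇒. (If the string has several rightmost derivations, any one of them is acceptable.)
Start with E.
Step 1: the rightmost non-terminal is E; apply E → E + T:  E + T
Step 2: the rightmost non-terminal is T; apply T → F:  E + F
Step 3: the rightmost non-terminal is F; apply F → a:  E + a
Step 4: the rightmost non-terminal is E; apply E → T:  T + a
Step 5: the rightmost non-terminal is T; apply T → F:  F + a
Step 6: the rightmost non-terminal is F; apply F → ( E ):  ( E ) + a
Step 7: the rightmost non-terminal is E; apply E → T:  ( T ) + a
Step 8: the rightmost non-terminal is T; apply T → F:  ( F ) + a
Step 9: the rightmost non-terminal is F; apply F → ( E ):  ( ( E ) ) + a
Step 10: the rightmost non-terminal is E; apply E → T:  ( ( T ) ) + a
Step 11: the rightmost non-terminal is T; apply T → F:  ( ( F ) ) + a
Step 12: the rightmost non-terminal is F; apply F → a:  ( ( a ) ) + a

Final answer: E ⇒ E + T ⇒ E + F ⇒ E + a ⇒ T + a ⇒ F + a ⇒ ( E ) + a ⇒ ( T ) + a ⇒ ( F ) + a ⇒ ( ( E ) ) + a ⇒ ( ( T ) ) + a ⇒ ( ( F ) ) + a ⇒ ( ( a ) ) + a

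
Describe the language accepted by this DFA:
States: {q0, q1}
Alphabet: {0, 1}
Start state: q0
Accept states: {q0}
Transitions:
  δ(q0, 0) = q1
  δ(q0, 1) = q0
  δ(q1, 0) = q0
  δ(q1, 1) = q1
Analyzing the DFA structure:
Start state: q0
Accept states: {q0}
Interpreting what each state remembers (checking against the transitions):
  q0: an even number of 0s has been read so far
  q1: an odd number of 0s has been read so far
  δ(q0, 0): in q0 (an even number of 0s has been read so far), after reading 0 we have: an odd number of 0s has been read so far → q1
  δ(q0, 1): in q0 (an even number of 0s has been read so far), after reading 1 we have: an even number of 0s has been read so far → q0
  δ(q1, 0): in q1 (an odd number of 0s has been read so far), after reading 0 we have: an even number of 0s has been read so far → q0
  δ(q1, 1): in q1 (an odd number of 0s has been read so far), after reading 1 we have: an odd number of 0s has been read so far → q1
A string is accepted iff it ends in {q0}, i.e. an even number of 0s has been read so far.
Language: All binary strings with an even number of 0s

Final answer: All binary strings with an even number of 0s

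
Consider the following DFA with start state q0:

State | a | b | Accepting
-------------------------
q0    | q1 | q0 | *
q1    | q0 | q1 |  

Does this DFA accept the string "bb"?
Start in q0.
Read 'b': q0 → q0
Read 'b': q0 → q0
Final state q0 is accepting, so the string is accepted.

Final answer: Yes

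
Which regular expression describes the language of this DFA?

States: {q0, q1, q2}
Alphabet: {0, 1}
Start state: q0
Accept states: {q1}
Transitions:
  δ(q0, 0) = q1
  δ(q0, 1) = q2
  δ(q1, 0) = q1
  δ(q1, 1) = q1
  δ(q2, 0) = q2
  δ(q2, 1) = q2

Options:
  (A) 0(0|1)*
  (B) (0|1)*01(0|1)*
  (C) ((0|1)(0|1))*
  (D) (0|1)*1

Testing sample strings against the DFA:
  '0000' -> accepted
  '00' -> accepted
  '00010' -> accepted
  '10010' -> rejected
Checking each option for a counterexample:
  (A) 0(0|1)*: agrees with the DFA on all strings of length ≤ 4
  (B) (0|1)*01(0|1)*: '0' is accepted by the DFA but does not match the regex → eliminated
  (C) ((0|1)(0|1))*: ε is rejected by the DFA but matches the regex → eliminated
  (D) (0|1)*1: '0' is accepted by the DFA but does not match the regex → eliminated
Only (A) 0(0|1)* is consistent with the DFA.

Final answer: (A) 0(0|1)*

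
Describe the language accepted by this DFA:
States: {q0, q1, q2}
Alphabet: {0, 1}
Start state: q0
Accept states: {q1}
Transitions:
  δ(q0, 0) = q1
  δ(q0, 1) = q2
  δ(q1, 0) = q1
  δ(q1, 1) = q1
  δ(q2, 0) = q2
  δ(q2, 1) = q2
Analyzing the DFA structure:
Start state: q0
Accept states: {q1}
Interpreting what each state remembers (checking against the transitions):
  q0: nothing has been read yet
  q1: the first symbol was 0
  q2: the first symbol was 1 (trap state)
  δ(q0, 0): in q0 (nothing has been read yet), after reading 0 we have: the first symbol was 0 → q1
  δ(q0, 1): in q0 (nothing has been read yet), after reading 1 we have: the first symbol was 1 (trap state) → q2
  δ(q1, 0): in q1 (the first symbol was 0), after reading 0 we have: the first symbol was 0 → q1
  δ(q1, 1): in q1 (the first symbol was 0), after reading 1 we have: the first symbol was 0 → q1
  δ(q2, 0): in q2 (the first symbol was 1 (trap state)), after reading 0 we have: the first symbol was 1 (trap state) → q2
  δ(q2, 1): in q2 (the first symbol was 1 (trap state)), after reading 1 we have: the first symbol was 1 (trap state) → q2
A string is accepted iff it ends in {q1}, i.e. the first symbol was 0.
Language: All binary strings starting with 0

Final answer: All binary strings starting with 0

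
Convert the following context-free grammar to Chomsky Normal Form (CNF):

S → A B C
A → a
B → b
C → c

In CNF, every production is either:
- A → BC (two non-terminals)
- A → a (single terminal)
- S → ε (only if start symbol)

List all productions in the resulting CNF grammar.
The grammar has no ε-productions or unit productions to eliminate.
A → a is already in CNF (single terminal) – keep it.
B → b is already in CNF (single terminal) – keep it.
C → c is already in CNF (single terminal) – keep it.
S → A B C has 3 symbols on the right: break it into binary productions S → A X0, X0 → B C.
Resulting CNF grammar (5 productions): A → a; B → b; C → c; S → A X0; X0 → B C

Final answer: A → a; B → b; C → c; S → A X0; X0 → B C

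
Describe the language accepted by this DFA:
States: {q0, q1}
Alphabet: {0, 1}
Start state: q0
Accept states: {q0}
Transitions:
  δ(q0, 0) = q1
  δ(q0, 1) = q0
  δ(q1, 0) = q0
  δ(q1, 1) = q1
Analyzing the DFA structure:
Start state: q0
Accept states: {q0}
Interpreting what each state remembers (checking against the transitions):
  q0: an even number of 0s has been read so far
  q1: an odd number of 0s has been read so far
  δ(q0, 0): in q0 (an even number of 0s has been read so far), after reading 0 we have: an odd number of 0s has been read so far → q1
  δ(q0, 1): in q0 (an even number of 0s has been read so far), after reading 1 we have: an even number of 0s has been read so far → q0
  δ(q1, 0): in q1 (an odd number of 0s has been read so far), after reading 0 we have: an even number of 0s has been read so far → q0
  δ(q1, 1): in q1 (an odd number of 0s has been read so far), after reading 1 we have: an odd number of 0s has been read so far → q1
A string is accepted iff it ends in {q0}, i.e. an even number of 0s has been read so far.
Language: All binary strings with an even number of 0s

Final answer: All binary strings with an even number of 0s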